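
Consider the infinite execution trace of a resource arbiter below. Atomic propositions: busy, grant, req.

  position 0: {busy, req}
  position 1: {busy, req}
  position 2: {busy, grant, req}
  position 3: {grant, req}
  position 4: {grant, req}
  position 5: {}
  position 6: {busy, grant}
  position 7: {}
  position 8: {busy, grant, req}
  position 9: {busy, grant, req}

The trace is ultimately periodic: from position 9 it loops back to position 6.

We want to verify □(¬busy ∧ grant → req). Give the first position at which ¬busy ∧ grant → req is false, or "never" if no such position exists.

never

¬busy ∧ grant → req holds at every position 0..9, and those are all the positions the trace ever visits, so the invariant □(¬busy ∧ grant → req) is never violated.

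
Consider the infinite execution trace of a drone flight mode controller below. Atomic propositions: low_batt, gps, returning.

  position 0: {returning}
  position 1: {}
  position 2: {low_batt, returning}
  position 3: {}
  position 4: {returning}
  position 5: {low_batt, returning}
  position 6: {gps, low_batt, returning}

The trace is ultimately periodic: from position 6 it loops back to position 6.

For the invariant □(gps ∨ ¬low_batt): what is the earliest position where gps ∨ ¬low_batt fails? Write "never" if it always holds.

2

Check gps ∨ ¬low_batt at each position in order: 0 ✓, 1 ✓.
At position 2 the labels are {low_batt, returning}, so gps ∨ ¬low_batt is false there. This is the first violation.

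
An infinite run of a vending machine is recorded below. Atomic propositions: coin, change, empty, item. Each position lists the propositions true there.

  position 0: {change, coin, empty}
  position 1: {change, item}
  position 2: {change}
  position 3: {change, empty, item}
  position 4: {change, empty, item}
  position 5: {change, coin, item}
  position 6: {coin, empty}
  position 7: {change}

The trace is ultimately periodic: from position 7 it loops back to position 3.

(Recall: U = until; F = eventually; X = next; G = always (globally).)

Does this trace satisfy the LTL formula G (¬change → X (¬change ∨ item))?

Does not hold

¬change → X (¬change ∨ item) must hold at every position from 0 onward. It fails at position 6, so G (¬change → X (¬change ∨ item)) is false.
Positions where ¬change holds: 6.
Check X (¬change ∨ item) at each: 6→fails.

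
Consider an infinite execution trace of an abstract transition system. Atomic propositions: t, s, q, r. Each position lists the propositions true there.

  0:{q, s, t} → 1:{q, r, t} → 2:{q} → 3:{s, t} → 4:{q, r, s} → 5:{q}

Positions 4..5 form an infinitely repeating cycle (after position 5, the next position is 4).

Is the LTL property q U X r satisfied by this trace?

Walking from position 0: X r first holds at position 0, and q holds at every earlier position along the way, so q U X r holds.

Satisfied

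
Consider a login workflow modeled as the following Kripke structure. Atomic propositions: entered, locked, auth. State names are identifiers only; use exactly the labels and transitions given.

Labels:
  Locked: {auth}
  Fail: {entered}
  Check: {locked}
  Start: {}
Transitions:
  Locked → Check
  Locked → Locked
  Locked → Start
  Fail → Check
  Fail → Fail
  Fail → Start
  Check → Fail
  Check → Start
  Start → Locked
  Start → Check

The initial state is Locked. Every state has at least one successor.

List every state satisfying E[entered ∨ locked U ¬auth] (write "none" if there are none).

States satisfying entered ∨ locked: {Fail, Check}.
States satisfying ¬auth: {Fail, Check, Start}.
States satisfying E[entered ∨ locked U ¬auth]: {Fail, Check, Start}.

{Fail, Check, Start}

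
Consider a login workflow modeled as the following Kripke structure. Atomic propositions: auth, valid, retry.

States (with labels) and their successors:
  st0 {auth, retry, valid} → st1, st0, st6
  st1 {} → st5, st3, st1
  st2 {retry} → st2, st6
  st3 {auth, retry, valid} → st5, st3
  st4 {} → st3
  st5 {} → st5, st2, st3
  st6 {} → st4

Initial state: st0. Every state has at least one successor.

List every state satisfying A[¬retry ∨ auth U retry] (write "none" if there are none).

States satisfying ¬retry ∨ auth: {st0, st1, st3, st4, st5, st6}.
States satisfying retry: {st0, st2, st3}.
States satisfying A[¬retry ∨ auth U retry]: {st0, st2, st3, st4, st6}.

{st0, st2, st3, st4, st6}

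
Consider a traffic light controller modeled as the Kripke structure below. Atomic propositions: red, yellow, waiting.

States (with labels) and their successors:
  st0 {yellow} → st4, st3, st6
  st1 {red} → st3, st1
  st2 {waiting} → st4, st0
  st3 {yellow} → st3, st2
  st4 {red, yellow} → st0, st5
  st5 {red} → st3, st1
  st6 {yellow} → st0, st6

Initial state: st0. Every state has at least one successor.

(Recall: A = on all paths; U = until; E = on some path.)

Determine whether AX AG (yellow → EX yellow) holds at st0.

Holds

States satisfying AG (yellow → EX yellow): {st0, st1, st2, st3, st4, st5, st6}.
States satisfying AX AG (yellow → EX yellow): {st0, st1, st2, st3, st4, st5, st6}.
st0 ∈ Sat(AX AG (yellow → EX yellow)).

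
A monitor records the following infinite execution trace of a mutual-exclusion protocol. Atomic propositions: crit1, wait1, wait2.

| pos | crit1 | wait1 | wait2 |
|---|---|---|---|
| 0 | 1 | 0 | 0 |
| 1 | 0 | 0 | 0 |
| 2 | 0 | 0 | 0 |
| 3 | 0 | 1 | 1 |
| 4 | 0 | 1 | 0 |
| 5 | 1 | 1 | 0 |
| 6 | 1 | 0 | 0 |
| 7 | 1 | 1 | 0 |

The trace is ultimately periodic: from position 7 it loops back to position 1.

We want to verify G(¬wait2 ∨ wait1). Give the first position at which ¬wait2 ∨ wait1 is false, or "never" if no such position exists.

¬wait2 ∨ wait1 holds at every position 0..7, and those are all the positions the trace ever visits, so the invariant G(¬wait2 ∨ wait1) is never violated.

never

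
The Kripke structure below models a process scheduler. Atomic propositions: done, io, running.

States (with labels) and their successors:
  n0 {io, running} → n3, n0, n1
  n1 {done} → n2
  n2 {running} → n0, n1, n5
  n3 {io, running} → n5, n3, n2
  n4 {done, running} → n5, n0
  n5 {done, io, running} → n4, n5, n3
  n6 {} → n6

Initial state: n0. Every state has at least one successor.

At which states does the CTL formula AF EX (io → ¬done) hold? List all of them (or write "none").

{n0, n1, n2, n3, n4, n5, n6}

States satisfying EX (io → ¬done): {n0, n1, n2, n3, n4, n5, n6}.
States satisfying AF EX (io → ¬done): {n0, n1, n2, n3, n4, n5, n6}.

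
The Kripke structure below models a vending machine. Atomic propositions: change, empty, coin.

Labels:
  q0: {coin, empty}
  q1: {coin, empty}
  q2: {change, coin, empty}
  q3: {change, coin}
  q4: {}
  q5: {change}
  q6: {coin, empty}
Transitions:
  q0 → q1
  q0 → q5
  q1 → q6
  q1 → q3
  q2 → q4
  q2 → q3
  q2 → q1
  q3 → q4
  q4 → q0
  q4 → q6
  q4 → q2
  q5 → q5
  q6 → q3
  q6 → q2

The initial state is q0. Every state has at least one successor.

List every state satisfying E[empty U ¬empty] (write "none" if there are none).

States satisfying empty: {q0, q1, q2, q6}.
States satisfying ¬empty: {q3, q4, q5}.
States satisfying E[empty U ¬empty]: {q0, q1, q2, q3, q4, q5, q6}.

{q0, q1, q2, q3, q4, q5, q6}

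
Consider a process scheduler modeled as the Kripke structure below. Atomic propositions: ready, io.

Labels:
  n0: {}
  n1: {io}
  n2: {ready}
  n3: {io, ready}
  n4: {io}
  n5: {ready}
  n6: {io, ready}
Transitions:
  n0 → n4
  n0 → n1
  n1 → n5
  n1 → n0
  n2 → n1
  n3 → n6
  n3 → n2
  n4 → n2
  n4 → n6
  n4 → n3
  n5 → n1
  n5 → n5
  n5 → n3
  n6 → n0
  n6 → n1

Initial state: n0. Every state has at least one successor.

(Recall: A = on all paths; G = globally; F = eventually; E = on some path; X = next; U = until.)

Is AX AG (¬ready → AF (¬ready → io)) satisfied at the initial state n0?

States satisfying AG (¬ready → AF (¬ready → io)): {n0, n1, n2, n3, n4, n5, n6}.
States satisfying AX AG (¬ready → AF (¬ready → io)): {n0, n1, n2, n3, n4, n5, n6}.
n0 ∈ Sat(AX AG (¬ready → AF (¬ready → io))).

Satisfied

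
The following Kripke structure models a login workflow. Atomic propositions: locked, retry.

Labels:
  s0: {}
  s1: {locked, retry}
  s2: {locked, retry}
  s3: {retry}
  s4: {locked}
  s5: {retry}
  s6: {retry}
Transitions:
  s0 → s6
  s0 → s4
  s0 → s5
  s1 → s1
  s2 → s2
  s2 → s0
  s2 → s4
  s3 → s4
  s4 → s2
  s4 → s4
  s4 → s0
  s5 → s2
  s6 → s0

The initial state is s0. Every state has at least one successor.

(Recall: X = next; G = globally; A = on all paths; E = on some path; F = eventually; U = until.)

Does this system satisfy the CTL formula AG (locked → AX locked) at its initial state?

States satisfying locked → AX locked: {s0, s1, s3, s5, s6}.
States satisfying AG (locked → AX locked): {s1}.
s2 is reachable from s0 and violates locked → AX locked, so AG fails at s0.
s0 ∉ Sat(AG (locked → AX locked)).

No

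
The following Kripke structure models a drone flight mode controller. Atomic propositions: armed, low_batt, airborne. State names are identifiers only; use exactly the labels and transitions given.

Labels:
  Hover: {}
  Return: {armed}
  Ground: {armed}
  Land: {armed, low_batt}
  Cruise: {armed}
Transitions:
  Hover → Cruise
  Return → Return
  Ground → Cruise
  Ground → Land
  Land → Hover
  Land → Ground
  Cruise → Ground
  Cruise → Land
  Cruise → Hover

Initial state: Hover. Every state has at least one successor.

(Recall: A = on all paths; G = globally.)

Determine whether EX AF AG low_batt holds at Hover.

States satisfying AF AG low_batt: ∅.
States satisfying EX AF AG low_batt: ∅.
No suitable path/successor from Hover witnesses the formula.
Hover ∉ Sat(EX AF AG low_batt).

Does not hold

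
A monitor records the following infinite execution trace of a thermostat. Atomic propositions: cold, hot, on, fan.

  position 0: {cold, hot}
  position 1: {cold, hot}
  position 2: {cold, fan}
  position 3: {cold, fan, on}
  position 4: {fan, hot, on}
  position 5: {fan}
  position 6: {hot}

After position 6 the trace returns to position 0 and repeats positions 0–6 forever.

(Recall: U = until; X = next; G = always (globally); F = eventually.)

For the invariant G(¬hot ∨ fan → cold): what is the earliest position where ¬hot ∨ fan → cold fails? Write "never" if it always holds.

4

Check ¬hot ∨ fan → cold at each position in order: 0 ✓, 1 ✓, 2 ✓, 3 ✓.
At position 4 the labels are {fan, hot, on}, so ¬hot ∨ fan → cold is false there. This is the first violation.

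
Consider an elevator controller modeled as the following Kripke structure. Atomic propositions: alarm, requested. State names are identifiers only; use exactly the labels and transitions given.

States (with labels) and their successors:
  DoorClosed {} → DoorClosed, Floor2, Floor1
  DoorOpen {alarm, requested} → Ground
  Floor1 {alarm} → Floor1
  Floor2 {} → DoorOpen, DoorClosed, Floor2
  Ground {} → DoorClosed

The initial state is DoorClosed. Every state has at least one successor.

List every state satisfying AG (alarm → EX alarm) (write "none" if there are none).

{Floor1}

States satisfying alarm → EX alarm: {DoorClosed, Floor1, Floor2, Ground}.
States satisfying AG (alarm → EX alarm): {Floor1}.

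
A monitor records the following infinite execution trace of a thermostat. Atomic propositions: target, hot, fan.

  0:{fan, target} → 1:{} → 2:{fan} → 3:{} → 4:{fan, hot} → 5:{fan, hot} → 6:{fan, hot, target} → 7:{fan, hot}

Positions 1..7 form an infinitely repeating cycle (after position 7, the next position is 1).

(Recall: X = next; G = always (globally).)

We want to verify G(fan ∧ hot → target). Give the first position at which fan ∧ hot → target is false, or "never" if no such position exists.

4

Check fan ∧ hot → target at each position in order: 0 ✓, 1 ✓, 2 ✓, 3 ✓.
At position 4 the labels are {fan, hot}, so fan ∧ hot → target is false there. This is the first violation.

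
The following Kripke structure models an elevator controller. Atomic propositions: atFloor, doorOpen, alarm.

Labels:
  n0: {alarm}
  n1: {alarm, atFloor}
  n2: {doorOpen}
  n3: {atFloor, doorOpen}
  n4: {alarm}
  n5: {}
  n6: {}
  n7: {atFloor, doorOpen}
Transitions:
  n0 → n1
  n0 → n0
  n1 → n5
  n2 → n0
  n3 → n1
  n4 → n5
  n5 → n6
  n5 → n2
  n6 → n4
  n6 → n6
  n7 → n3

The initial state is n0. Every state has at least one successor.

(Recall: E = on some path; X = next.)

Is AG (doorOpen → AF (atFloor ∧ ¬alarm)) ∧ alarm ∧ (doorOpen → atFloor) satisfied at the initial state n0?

Does not hold

States satisfying doorOpen → AF (atFloor ∧ ¬alarm): {n0, n1, n3, n4, n5, n6, n7}.
States satisfying AG (doorOpen → AF (atFloor ∧ ¬alarm)): ∅.
States satisfying doorOpen → atFloor: {n0, n1, n3, n4, n5, n6, n7}.
States satisfying alarm ∧ (doorOpen → atFloor): {n0, n1, n4}.
States satisfying AG (doorOpen → AF (atFloor ∧ ¬alarm)) ∧ alarm ∧ (doorOpen → atFloor): ∅.
n0 ∉ Sat(AG (doorOpen → AF (atFloor ∧ ¬alarm)) ∧ alarm ∧ (doorOpen → atFloor)).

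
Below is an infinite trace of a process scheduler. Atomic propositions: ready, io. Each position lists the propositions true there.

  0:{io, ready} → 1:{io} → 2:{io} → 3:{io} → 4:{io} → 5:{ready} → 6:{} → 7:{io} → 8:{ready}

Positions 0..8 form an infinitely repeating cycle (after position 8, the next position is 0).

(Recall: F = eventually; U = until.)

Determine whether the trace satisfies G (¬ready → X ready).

¬ready → X ready must hold at every position from 0 onward. It fails at position 1, so G (¬ready → X ready) is false.
Positions where ¬ready holds: 1, 2, 3, 4, 6, 7.
Check X ready at each: 1→fails, 2→fails, 3→fails, 4→ok, 6→fails, 7→ok.

No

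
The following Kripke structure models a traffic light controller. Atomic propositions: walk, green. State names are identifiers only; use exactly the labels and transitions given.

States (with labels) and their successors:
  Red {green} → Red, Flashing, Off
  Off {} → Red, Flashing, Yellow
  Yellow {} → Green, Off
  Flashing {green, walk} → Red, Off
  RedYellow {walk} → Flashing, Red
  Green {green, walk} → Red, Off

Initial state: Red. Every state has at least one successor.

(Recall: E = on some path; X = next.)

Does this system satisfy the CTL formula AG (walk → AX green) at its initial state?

Violated

States satisfying walk → AX green: {Red, Off, Yellow, RedYellow}.
States satisfying AG (walk → AX green): ∅.
Flashing is reachable from Red and violates walk → AX green, so AG fails at Red.
Red ∉ Sat(AG (walk → AX green)).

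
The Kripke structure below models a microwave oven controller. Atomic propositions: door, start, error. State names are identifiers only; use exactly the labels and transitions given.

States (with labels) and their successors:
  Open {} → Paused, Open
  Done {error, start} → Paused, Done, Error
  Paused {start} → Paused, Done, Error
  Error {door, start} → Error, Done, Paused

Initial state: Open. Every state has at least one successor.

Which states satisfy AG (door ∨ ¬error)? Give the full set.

none

States satisfying door ∨ ¬error: {Open, Paused, Error}.
States satisfying AG (door ∨ ¬error): ∅.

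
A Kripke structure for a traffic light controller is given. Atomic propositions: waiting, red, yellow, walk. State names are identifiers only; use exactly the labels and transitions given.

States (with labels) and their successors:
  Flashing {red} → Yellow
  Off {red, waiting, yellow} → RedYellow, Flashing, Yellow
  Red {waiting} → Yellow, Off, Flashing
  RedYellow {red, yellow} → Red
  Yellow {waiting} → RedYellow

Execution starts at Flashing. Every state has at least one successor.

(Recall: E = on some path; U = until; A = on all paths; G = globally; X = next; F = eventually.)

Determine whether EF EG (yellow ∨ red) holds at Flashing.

Violated

States satisfying EG (yellow ∨ red): ∅.
States satisfying EF EG (yellow ∨ red): ∅.
No suitable path/successor from Flashing witnesses the formula.
Flashing ∉ Sat(EF EG (yellow ∨ red)).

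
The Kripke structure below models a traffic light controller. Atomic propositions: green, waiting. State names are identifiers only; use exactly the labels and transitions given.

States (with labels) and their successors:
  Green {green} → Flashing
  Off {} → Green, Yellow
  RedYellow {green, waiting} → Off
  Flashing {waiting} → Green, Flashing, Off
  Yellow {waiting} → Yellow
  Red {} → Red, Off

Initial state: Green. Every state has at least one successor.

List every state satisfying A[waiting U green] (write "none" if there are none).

States satisfying waiting: {RedYellow, Flashing, Yellow}.
States satisfying green: {Green, RedYellow}.
States satisfying A[waiting U green]: {Green, RedYellow}.

{Green, RedYellow}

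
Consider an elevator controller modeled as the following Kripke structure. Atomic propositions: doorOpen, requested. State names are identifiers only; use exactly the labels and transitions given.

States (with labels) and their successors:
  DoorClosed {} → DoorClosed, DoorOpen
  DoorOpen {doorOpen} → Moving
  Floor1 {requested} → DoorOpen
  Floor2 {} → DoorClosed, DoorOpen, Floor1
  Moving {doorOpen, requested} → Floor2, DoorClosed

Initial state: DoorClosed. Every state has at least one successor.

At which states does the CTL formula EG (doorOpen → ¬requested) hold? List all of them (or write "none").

States satisfying doorOpen → ¬requested: {DoorClosed, DoorOpen, Floor1, Floor2}.
States satisfying EG (doorOpen → ¬requested): {DoorClosed, Floor2}.

{DoorClosed, Floor2}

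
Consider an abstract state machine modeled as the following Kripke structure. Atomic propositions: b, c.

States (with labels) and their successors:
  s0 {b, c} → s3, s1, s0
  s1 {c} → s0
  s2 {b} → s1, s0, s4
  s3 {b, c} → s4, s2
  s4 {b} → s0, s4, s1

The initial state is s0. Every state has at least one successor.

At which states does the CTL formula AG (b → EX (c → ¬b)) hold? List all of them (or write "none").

{s0, s1, s2, s3, s4}

States satisfying b → EX (c → ¬b): {s0, s1, s2, s3, s4}.
States satisfying AG (b → EX (c → ¬b)): {s0, s1, s2, s3, s4}.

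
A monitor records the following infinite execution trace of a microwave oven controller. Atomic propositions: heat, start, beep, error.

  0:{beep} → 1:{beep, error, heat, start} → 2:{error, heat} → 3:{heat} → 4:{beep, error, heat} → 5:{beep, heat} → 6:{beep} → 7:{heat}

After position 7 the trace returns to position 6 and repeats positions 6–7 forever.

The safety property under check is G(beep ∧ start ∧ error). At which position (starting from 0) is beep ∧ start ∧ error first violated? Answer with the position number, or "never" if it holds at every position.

At position 0 the labels are {beep}, so beep ∧ start ∧ error is false there. This is the first violation.

0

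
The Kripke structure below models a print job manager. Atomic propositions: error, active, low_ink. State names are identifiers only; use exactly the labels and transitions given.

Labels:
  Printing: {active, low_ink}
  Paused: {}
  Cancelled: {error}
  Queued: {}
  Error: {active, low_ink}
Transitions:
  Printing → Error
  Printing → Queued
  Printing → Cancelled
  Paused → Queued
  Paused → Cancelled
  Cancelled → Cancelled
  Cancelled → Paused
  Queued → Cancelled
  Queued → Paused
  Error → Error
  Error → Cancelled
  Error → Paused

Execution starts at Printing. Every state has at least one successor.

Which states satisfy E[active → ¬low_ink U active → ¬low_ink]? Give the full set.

{Paused, Cancelled, Queued}

States satisfying active → ¬low_ink: {Paused, Cancelled, Queued}.
States satisfying E[active → ¬low_ink U active → ¬low_ink]: {Paused, Cancelled, Queued}.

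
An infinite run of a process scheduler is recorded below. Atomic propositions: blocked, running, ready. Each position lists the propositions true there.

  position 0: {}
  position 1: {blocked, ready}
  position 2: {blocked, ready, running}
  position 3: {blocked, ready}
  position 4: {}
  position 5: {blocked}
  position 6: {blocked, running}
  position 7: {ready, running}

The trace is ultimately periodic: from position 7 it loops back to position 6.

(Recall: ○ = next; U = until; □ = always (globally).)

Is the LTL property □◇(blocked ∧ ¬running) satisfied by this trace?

◇(blocked ∧ ¬running) must hold at every position from 0 onward. It fails at position 6, so □◇(blocked ∧ ¬running) is false.

Does not hold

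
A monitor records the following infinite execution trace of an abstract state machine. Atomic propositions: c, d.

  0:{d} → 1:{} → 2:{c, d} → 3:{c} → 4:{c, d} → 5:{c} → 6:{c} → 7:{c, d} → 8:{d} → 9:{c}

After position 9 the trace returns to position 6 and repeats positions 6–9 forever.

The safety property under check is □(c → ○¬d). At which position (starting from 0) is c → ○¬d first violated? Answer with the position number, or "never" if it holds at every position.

Check c → ○¬d at each position in order: 0 ✓, 1 ✓, 2 ✓.
At position 3 the labels are {c} and the next position 4 has {c, d}, so c → ○¬d is false there. This is the first violation.

3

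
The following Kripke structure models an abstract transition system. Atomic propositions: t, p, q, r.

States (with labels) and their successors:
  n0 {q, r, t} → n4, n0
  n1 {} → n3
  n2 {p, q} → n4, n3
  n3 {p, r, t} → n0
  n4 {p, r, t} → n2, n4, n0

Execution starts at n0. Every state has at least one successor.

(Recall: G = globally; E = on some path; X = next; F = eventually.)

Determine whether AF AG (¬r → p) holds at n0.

States satisfying AG (¬r → p): {n0, n2, n3, n4}.
States satisfying AF AG (¬r → p): {n0, n1, n2, n3, n4}.
n0 ∈ Sat(AF AG (¬r → p)).

Satisfied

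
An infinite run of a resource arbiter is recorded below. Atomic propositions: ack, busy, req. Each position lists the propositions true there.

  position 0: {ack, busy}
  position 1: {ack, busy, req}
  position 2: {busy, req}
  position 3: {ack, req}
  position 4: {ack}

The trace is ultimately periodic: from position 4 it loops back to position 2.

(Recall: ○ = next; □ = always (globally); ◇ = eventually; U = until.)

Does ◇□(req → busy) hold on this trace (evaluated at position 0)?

□(req → busy) is false at every position 0..4, so it never becomes true and ◇□(req → busy) fails.

Does not hold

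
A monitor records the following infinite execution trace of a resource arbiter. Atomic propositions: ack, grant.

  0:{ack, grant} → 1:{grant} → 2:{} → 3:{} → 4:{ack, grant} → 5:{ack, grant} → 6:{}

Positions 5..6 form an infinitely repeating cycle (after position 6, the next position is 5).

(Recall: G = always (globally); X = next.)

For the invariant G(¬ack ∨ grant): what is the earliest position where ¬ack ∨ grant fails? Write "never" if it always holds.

never

¬ack ∨ grant holds at every position 0..6, and those are all the positions the trace ever visits, so the invariant G(¬ack ∨ grant) is never violated.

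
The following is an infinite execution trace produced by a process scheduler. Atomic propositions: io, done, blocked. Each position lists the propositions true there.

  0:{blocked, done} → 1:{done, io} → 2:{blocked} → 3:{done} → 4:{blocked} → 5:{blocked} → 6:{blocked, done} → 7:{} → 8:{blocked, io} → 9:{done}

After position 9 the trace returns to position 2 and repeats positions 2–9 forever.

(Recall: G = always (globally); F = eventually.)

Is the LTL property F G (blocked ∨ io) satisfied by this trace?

G (blocked ∨ io) is false at every position 0..9, so it never becomes true and F G (blocked ∨ io) fails.

Violated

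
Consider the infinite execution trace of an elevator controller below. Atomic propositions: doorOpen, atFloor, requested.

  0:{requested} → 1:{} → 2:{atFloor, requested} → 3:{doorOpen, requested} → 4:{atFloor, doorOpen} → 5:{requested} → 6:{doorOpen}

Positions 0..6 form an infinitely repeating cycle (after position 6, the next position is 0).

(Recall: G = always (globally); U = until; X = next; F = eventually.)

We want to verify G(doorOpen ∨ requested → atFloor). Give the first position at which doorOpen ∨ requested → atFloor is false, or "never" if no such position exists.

0

At position 0 the labels are {requested}, so doorOpen ∨ requested → atFloor is false there. This is the first violation.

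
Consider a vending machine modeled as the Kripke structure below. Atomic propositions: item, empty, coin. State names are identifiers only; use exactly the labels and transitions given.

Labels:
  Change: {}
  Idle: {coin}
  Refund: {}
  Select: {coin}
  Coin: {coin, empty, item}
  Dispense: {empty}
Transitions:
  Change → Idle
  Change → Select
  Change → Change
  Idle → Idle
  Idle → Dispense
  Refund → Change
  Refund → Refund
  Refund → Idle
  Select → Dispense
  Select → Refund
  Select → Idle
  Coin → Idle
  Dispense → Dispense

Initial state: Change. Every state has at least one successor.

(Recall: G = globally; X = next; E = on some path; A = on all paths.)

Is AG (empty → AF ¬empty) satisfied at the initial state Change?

Does not hold

States satisfying empty → AF ¬empty: {Change, Idle, Refund, Select, Coin}.
States satisfying AG (empty → AF ¬empty): ∅.
Dispense is reachable from Change and violates empty → AF ¬empty, so AG fails at Change.
Change ∉ Sat(AG (empty → AF ¬empty)).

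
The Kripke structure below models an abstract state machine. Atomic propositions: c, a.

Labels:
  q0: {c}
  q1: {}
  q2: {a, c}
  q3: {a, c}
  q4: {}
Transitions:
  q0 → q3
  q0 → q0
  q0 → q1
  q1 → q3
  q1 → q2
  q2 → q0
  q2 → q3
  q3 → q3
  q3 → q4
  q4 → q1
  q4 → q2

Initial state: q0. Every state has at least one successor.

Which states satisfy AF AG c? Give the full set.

States satisfying AG c: ∅.
States satisfying AF AG c: ∅.

none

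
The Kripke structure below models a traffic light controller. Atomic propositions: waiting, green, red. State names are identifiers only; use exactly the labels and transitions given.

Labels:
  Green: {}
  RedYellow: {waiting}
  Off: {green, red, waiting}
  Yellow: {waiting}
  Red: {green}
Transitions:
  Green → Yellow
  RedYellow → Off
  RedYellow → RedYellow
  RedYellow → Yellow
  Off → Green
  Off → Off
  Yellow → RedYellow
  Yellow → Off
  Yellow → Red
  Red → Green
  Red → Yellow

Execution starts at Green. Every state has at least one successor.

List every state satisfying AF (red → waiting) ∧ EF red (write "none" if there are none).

{Green, RedYellow, Off, Yellow, Red}

States satisfying red → waiting: {Green, RedYellow, Off, Yellow, Red}.
States satisfying AF (red → waiting): {Green, RedYellow, Off, Yellow, Red}.
States satisfying red: {Off}.
States satisfying EF red: {Green, RedYellow, Off, Yellow, Red}.
States satisfying AF (red → waiting) ∧ EF red: {Green, RedYellow, Off, Yellow, Red}.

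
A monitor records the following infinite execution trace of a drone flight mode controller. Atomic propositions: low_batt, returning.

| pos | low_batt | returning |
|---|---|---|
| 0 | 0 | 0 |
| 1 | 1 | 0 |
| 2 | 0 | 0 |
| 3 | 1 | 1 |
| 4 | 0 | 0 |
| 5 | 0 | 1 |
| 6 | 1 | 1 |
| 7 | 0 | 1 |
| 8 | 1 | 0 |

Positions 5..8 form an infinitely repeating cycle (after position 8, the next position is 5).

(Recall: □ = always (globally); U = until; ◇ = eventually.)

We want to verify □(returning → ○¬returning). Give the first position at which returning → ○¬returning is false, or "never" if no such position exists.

Check returning → ○¬returning at each position in order: 0 ✓, 1 ✓, 2 ✓, 3 ✓, 4 ✓.
At position 5 the labels are {returning} and the next position 6 has {low_batt, returning}, so returning → ○¬returning is false there. This is the first violation.

5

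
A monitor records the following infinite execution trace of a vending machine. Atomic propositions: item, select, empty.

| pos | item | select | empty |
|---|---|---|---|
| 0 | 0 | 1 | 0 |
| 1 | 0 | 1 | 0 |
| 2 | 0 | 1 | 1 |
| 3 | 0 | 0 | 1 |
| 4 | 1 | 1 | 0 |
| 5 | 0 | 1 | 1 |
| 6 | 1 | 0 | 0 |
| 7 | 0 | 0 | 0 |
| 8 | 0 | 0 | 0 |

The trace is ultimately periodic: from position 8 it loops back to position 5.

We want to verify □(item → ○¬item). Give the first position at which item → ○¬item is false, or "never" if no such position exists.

item → ○¬item holds at every position 0..8, and those are all the positions the trace ever visits, so the invariant □(item → ○¬item) is never violated.

never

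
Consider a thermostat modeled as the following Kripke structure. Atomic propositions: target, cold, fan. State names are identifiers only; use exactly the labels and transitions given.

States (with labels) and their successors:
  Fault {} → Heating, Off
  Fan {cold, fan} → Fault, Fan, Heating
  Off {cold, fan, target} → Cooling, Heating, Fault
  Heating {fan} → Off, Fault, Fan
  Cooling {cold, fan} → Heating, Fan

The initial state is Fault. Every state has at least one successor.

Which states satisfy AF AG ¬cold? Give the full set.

States satisfying AG ¬cold: ∅.
States satisfying AF AG ¬cold: ∅.

none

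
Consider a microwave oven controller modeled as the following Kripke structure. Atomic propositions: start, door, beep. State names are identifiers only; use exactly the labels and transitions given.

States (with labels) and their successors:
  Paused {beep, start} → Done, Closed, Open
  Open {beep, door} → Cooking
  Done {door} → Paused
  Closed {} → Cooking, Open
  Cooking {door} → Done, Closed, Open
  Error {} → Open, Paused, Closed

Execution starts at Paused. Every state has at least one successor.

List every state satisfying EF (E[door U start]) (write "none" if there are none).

States satisfying E[door U start]: {Paused, Open, Done, Cooking}.
States satisfying EF (E[door U start]): {Paused, Open, Done, Closed, Cooking, Error}.

{Paused, Open, Done, Closed, Cooking, Error}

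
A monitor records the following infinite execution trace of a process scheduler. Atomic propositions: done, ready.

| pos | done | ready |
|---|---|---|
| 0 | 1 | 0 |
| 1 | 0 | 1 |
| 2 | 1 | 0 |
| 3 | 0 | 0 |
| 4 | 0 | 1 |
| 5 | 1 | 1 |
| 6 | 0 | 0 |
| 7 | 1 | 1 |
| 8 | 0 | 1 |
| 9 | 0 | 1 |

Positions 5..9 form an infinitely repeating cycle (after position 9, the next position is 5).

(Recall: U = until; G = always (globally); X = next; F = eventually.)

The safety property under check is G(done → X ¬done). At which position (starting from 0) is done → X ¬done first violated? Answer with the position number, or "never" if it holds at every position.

done → X ¬done holds at every position 0..9, and those are all the positions the trace ever visits, so the invariant G(done → X ¬done) is never violated.

never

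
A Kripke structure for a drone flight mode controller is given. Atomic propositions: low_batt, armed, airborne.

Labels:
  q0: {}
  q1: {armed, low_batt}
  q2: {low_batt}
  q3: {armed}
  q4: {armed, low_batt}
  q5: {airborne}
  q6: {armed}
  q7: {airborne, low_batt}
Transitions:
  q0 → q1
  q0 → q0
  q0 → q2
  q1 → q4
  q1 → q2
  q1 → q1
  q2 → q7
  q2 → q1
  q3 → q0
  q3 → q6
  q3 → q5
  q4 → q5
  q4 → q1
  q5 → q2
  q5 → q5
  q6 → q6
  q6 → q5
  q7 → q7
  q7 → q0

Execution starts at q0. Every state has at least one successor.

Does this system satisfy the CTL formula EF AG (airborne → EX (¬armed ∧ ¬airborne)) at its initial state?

States satisfying AG (airborne → EX (¬armed ∧ ¬airborne)): {q0, q1, q2, q3, q4, q5, q6, q7}.
States satisfying EF AG (airborne → EX (¬armed ∧ ¬airborne)): {q0, q1, q2, q3, q4, q5, q6, q7}.
Some path from q0 reaches a state where AG (airborne → EX (¬armed ∧ ¬airborne)) holds.
q0 ∈ Sat(EF AG (airborne → EX (¬armed ∧ ¬airborne))).

Holds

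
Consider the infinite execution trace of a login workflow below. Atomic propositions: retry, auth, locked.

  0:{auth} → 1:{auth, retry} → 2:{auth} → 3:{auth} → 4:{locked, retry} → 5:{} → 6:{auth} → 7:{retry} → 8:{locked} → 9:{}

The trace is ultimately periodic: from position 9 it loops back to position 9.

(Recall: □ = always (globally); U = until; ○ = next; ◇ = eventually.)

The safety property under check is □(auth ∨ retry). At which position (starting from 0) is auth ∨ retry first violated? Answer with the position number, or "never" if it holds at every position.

5

Check auth ∨ retry at each position in order: 0 ✓, 1 ✓, 2 ✓, 3 ✓, 4 ✓.
At position 5 the labels are {}, so auth ∨ retry is false there. This is the first violation.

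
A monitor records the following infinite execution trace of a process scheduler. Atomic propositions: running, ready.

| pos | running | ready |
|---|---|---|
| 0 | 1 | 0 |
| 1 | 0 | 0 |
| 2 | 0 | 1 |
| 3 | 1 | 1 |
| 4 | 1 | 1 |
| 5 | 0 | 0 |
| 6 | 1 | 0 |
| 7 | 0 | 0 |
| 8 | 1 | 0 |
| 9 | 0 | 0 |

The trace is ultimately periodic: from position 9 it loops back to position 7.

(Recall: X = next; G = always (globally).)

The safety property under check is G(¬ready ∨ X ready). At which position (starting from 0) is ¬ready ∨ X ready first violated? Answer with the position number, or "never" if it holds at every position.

Check ¬ready ∨ X ready at each position in order: 0 ✓, 1 ✓, 2 ✓, 3 ✓.
At position 4 the labels are {ready, running} and the next position 5 has {}, so ¬ready ∨ X ready is false there. This is the first violation.

4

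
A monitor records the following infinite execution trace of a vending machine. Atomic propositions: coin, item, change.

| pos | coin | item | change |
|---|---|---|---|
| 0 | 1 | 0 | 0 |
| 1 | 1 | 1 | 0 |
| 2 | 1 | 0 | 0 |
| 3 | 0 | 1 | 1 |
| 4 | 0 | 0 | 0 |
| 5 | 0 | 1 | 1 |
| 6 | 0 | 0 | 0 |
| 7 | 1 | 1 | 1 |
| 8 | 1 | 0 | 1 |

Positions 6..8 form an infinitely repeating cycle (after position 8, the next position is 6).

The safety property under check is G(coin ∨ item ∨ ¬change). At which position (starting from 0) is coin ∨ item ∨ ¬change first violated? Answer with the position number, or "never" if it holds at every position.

coin ∨ item ∨ ¬change holds at every position 0..8, and those are all the positions the trace ever visits, so the invariant G(coin ∨ item ∨ ¬change) is never violated.

never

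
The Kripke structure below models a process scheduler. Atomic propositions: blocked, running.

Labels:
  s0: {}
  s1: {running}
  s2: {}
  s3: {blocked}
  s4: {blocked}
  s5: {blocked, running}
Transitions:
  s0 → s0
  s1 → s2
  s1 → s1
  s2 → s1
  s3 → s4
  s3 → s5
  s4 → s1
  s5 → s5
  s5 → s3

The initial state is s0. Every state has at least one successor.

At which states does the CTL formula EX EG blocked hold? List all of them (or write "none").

States satisfying EG blocked: {s3, s5}.
States satisfying EX EG blocked: {s3, s5}.

{s3, s5}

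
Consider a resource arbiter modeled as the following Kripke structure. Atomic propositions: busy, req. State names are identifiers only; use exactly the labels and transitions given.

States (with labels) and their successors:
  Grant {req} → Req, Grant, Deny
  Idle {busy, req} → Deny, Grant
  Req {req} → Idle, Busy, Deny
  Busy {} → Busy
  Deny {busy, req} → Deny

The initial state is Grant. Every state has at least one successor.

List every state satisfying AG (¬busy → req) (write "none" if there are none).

States satisfying ¬busy → req: {Grant, Idle, Req, Deny}.
States satisfying AG (¬busy → req): {Deny}.

{Deny}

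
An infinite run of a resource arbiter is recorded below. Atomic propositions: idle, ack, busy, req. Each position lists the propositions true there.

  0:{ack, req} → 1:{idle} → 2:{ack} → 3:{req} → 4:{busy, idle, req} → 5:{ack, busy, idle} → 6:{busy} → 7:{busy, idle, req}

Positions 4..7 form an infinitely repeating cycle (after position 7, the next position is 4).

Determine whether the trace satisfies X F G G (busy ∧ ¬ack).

Does not hold

The position after 0 is 1; F G G (busy ∧ ¬ack) is false there.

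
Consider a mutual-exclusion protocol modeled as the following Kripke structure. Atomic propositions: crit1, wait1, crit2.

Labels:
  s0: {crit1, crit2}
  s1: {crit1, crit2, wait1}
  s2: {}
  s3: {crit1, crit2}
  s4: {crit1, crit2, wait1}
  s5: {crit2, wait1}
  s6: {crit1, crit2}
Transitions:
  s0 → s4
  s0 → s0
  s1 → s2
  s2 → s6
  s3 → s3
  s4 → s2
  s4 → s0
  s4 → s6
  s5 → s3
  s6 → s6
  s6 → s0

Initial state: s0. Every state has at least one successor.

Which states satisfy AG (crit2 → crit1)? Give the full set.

{s0, s1, s2, s3, s4, s6}

States satisfying crit2 → crit1: {s0, s1, s2, s3, s4, s6}.
States satisfying AG (crit2 → crit1): {s0, s1, s2, s3, s4, s6}.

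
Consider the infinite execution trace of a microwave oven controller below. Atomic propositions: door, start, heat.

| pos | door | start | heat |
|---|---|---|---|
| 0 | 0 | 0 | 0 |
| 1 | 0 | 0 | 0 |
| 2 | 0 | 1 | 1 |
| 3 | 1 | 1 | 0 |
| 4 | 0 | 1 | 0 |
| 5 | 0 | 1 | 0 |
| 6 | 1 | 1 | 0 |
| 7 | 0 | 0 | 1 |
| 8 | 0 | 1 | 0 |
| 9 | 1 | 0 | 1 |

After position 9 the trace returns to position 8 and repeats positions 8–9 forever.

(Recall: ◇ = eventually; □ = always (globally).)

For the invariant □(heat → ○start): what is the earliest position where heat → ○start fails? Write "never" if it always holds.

heat → ○start holds at every position 0..9, and those are all the positions the trace ever visits, so the invariant □(heat → ○start) is never violated.

never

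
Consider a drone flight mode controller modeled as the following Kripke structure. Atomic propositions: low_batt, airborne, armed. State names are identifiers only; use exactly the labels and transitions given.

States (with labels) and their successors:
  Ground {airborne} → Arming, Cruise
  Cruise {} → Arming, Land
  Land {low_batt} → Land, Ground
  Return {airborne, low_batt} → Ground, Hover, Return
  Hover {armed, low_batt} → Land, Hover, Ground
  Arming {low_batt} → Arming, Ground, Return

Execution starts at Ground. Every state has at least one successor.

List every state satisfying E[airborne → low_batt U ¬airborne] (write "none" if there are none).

States satisfying airborne → low_batt: {Cruise, Land, Return, Hover, Arming}.
States satisfying ¬airborne: {Cruise, Land, Hover, Arming}.
States satisfying E[airborne → low_batt U ¬airborne]: {Cruise, Land, Return, Hover, Arming}.

{Cruise, Land, Return, Hover, Arming}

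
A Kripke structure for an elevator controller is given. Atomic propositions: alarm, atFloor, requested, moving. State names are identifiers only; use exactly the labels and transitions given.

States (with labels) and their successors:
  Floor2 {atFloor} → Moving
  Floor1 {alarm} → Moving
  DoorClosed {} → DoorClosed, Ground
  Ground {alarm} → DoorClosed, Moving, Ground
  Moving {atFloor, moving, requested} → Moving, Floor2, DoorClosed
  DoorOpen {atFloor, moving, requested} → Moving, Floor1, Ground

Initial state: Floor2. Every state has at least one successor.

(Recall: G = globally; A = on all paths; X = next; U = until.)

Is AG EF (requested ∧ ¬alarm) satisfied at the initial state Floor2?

Satisfied

States satisfying EF (requested ∧ ¬alarm): {Floor2, Floor1, DoorClosed, Ground, Moving, DoorOpen}.
States satisfying AG EF (requested ∧ ¬alarm): {Floor2, Floor1, DoorClosed, Ground, Moving, DoorOpen}.
Every state reachable from Floor2 satisfies EF (requested ∧ ¬alarm).
Floor2 ∈ Sat(AG EF (requested ∧ ¬alarm)).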